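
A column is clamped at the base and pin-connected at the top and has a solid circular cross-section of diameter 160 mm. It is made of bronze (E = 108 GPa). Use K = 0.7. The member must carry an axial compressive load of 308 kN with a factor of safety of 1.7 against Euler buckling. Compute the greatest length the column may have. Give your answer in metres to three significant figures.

I = πd⁴/64 = π×160⁴/64 = 3.217×10^7 mm⁴
I = 3.217×10^-5 m⁴
Required critical load P_cr = n·P = 1.7 × 308 = 523.6 kN = 5.236×10^5 N
From P_cr = π²EI/(K·L)²:  L = (1/K)·√(π²EI/P_cr) = (1/0.7)·√(π²×1.08×10^11×3.217×10^-5/5.236×10^5)
L = 11.6 m

L_max ≈ 11.6 m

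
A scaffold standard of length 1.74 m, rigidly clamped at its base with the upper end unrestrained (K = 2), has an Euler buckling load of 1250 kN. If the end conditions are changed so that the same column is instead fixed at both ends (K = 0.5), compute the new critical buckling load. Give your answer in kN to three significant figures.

P_cr ≈ 20000 kN

P_cr ∝ 1/K², so P_cr,new = P_cr,old × (K_old/K_new)² = 1250 × (2/0.5)²
= 1250 × 16.00 = 20000 kN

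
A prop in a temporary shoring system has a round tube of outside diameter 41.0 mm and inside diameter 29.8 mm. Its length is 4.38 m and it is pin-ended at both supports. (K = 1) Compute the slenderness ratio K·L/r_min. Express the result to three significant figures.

λ ≈ 346

d_o = 41.0 mm, d_i = 29.8 mm
I = π(d_o⁴ − d_i⁴)/64 = π(41.0⁴ − 29.80⁴)/64 = 10.000×10^4 mm⁴
A = 622.8 mm²;  r_min = √(I/A) = √(10.000×10^4/622.8) = 12.67 mm
L_e = K·L = 1 × 4.38 m = 4.380 m = 4380.0 mm
λ = L_e / r_min = 4380.0 / 12.67 = 346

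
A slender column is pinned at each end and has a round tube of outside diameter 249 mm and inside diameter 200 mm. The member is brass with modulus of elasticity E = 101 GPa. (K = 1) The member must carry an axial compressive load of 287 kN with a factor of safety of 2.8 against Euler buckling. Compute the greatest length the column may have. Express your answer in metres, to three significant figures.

d_o = 249 mm, d_i = 200 mm
I = π(d_o⁴ − d_i⁴)/64 = π(249⁴ − 200.0⁴)/64 = 1.102×10^8 mm⁴
I = 1.102×10^-4 m⁴
Required critical load P_cr = n·P = 2.8 × 287 = 803.6 kN = 8.036×10^5 N
From P_cr = π²EI/(K·L)²:  L = (1/K)·√(π²EI/P_cr) = (1/1)·√(π²×1.01×10^11×1.102×10^-4/8.036×10^5)
L = 11.7 m

L_max ≈ 11.7 m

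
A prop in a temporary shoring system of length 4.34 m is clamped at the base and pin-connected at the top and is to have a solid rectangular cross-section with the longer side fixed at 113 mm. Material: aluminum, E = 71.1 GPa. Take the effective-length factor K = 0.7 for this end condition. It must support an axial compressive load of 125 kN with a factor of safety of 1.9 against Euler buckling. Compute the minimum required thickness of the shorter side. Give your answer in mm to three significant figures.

Required P_cr = n·P = 1.9 × 125 = 237.5 kN
L_e = K·L = 0.7 × 4.34 = 3.038 m
Required I = P_cr·L_e²/(π²E) = 2.375×10^5 × 3.038² / (π² × 7.11×10^10) = 3.124×10^-6 m⁴
I_req = 3.124×10^6 mm⁴
Rectangle, weak axis: I_min = h·b³/12 with h = 113 mm fixed  ⇒  b = (12I/h)^(1/3) = 69.2 mm

b ≈ 69.2 mm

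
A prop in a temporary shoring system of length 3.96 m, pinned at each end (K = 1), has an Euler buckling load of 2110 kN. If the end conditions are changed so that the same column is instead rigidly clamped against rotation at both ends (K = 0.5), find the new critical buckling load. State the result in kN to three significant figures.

P_cr ∝ 1/K², so P_cr,new = P_cr,old × (K_old/K_new)² = 2110 × (1/0.5)²
= 2110 × 4.000 = 8440 kN

P_cr ≈ 8440 kN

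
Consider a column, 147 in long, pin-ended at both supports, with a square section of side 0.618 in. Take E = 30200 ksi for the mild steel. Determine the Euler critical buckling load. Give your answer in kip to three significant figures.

I = a⁴/12 = 0.618⁴/12 = 1.216×10^-2 in⁴
Effective length L_e = K·L = 1 × 147 = 147.0 in
P_cr = π²EI / L_e² = π² × 30200×10³ × 1.216×10^-2 / 147.0² = 167.7 lb

P_cr ≈ 0.168 kip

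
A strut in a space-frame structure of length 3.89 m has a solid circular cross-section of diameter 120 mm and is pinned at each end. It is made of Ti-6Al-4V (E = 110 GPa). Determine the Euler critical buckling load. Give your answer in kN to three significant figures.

P_cr ≈ 730 kN

I = πd⁴/64 = π×120⁴/64 = 1.018×10^7 mm⁴
I = 1.018×10^7 mm⁴ = 1.018×10^-5 m⁴
Effective length L_e = K·L = 1 × 3.89 = 3.890 m
P_cr = π²EI / L_e² = π² × 110×10⁹ × 1.018×10^-5 / 3.890² = 7.303×10^5 N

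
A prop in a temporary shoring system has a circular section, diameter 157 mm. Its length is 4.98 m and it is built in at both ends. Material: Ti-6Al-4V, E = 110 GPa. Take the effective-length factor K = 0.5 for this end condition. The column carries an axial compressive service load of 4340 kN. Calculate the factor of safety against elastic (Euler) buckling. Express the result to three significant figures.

I = πd⁴/64 = π×157⁴/64 = 2.982×10^7 mm⁴
I = 2.982×10^7 mm⁴ = 2.982×10^-5 m⁴
Effective length L_e = K·L = 0.5 × 4.98 = 2.490 m
P_cr = π²EI / L_e² = π² × 110×10⁹ × 2.982×10^-5 / 2.490² = 5.222×10^6 N
Factor of safety n = P_cr / P = 5222.3 / 4340 = 1.20

n ≈ 1.20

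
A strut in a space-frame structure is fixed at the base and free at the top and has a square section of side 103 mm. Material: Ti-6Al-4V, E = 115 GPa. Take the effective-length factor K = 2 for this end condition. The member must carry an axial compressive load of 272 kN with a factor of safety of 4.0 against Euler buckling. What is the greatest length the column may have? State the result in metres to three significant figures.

L_max ≈ 1.56 m

I = a⁴/12 = 103⁴/12 = 9.379×10^6 mm⁴
I = 9.379×10^-6 m⁴
Required critical load P_cr = n·P = 4.0 × 272 = 1088 kN = 1.088×10^6 N
From P_cr = π²EI/(K·L)²:  L = (1/K)·√(π²EI/P_cr) = (1/2)·√(π²×1.15×10^11×9.379×10^-6/1.088×10^6)
L = 1.56 m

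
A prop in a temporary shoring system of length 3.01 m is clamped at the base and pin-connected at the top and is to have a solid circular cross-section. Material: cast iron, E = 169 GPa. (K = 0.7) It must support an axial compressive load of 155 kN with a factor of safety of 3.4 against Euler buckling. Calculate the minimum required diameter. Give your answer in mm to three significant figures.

d ≈ 73.1 mm

Required P_cr = n·P = 3.4 × 155 = 527.0 kN
L_e = K·L = 0.7 × 3.01 = 2.107 m
Required I = P_cr·L_e²/(π²E) = 5.270×10^5 × 2.107² / (π² × 1.69×10^11) = 1.403×10^-6 m⁴
I_req = 1.403×10^6 mm⁴
Solid circle: I = πd⁴/64  ⇒  d = (64I/π)^(1/4) = (64×1.403×10^6/π)^(1/4) = 73.1 mm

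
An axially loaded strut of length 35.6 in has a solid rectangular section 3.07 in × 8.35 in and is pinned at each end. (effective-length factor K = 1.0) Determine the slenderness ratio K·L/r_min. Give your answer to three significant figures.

For a rectangle r_min = b/√12 = 3.07/√12 = 0.8862 in
L_e = K·L = 1 × 35.6 = 35.60 in
λ = L_e / r_min = 35.600 / 0.8862 = 40.2

λ ≈ 40.2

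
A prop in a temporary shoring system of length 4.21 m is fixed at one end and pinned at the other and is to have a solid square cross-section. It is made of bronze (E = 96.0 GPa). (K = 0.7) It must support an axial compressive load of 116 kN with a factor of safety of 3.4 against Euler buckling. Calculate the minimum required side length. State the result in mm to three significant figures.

a ≈ 81.2 mm

Required P_cr = n·P = 3.4 × 116 = 394.4 kN
L_e = K·L = 0.7 × 4.21 = 2.947 m
Required I = P_cr·L_e²/(π²E) = 3.944×10^5 × 2.947² / (π² × 9.60×10^10) = 3.615×10^-6 m⁴
I_req = 3.615×10^6 mm⁴
Solid square: I = a⁴/12  ⇒  a = (12I)^(1/4) = (12×3.615×10^6)^(1/4) = 81.2 mm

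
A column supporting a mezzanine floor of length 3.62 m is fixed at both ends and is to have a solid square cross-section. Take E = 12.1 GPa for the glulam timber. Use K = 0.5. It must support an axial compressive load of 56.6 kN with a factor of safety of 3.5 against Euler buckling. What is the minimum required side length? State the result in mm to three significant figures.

a ≈ 89.9 mm

Required P_cr = n·P = 3.5 × 56.6 = 198.1 kN
L_e = K·L = 0.5 × 3.62 = 1.810 m
Required I = P_cr·L_e²/(π²E) = 1.981×10^5 × 1.810² / (π² × 1.21×10^10) = 5.434×10^-6 m⁴
I_req = 5.434×10^6 mm⁴
Solid square: I = a⁴/12  ⇒  a = (12I)^(1/4) = (12×5.434×10^6)^(1/4) = 89.9 mm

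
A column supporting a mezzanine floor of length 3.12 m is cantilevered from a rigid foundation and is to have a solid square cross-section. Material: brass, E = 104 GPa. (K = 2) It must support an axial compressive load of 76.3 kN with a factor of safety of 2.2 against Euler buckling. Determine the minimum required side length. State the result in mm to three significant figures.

Required P_cr = n·P = 2.2 × 76.3 = 167.9 kN
L_e = K·L = 2 × 3.12 = 6.240 m
Required I = P_cr·L_e²/(π²E) = 1.679×10^5 × 6.240² / (π² × 1.04×10^11) = 6.368×10^-6 m⁴
I_req = 6.368×10^6 mm⁴
Solid square: I = a⁴/12  ⇒  a = (12I)^(1/4) = (12×6.368×10^6)^(1/4) = 93.5 mm

a ≈ 93.5 mm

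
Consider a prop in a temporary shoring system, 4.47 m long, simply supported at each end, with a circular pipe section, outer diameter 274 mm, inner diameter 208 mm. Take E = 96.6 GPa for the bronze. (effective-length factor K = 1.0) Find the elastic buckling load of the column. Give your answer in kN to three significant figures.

P_cr ≈ 8820 kN

d_o = 274 mm, d_i = 208 mm
I = π(d_o⁴ − d_i⁴)/64 = π(274⁴ − 208.0⁴)/64 = 1.848×10^8 mm⁴
I = 1.848×10^8 mm⁴ = 1.848×10^-4 m⁴
Effective length L_e = K·L = 1 × 4.47 = 4.470 m
P_cr = π²EI / L_e² = π² × 96.6×10⁹ × 1.848×10^-4 / 4.470² = 8.818×10^6 N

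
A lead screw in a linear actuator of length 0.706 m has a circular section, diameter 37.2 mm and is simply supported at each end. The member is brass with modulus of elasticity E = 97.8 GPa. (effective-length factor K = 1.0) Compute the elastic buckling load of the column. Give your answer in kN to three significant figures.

P_cr ≈ 182 kN

I = πd⁴/64 = π×37.2⁴/64 = 9.400×10^4 mm⁴
I = 9.400×10^4 mm⁴ = 9.400×10^-8 m⁴
Effective length L_e = K·L = 1 × 0.706 = 0.7060 m
P_cr = π²EI / L_e² = π² × 97.8×10⁹ × 9.400×10^-8 / 0.7060² = 1.820×10^5 N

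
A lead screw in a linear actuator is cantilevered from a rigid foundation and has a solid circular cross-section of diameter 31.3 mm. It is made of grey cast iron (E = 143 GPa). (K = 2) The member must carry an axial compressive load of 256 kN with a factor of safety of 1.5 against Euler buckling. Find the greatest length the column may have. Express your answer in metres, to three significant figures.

I = πd⁴/64 = π×31.3⁴/64 = 4.711×10^4 mm⁴
I = 4.711×10^-8 m⁴
Required critical load P_cr = n·P = 1.5 × 256 = 384.0 kN = 3.840×10^5 N
From P_cr = π²EI/(K·L)²:  L = (1/K)·√(π²EI/P_cr) = (1/2)·√(π²×1.43×10^11×4.711×10^-8/3.840×10^5)
L = 0.208 m

L_max ≈ 0.208 m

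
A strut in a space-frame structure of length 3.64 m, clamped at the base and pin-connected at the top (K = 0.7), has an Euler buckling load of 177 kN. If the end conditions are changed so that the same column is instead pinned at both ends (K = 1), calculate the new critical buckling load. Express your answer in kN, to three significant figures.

P_cr ≈ 86.7 kN

P_cr ∝ 1/K², so P_cr,new = P_cr,old × (K_old/K_new)² = 177 × (0.7/1)²
= 177 × 0.4900 = 86.7 kN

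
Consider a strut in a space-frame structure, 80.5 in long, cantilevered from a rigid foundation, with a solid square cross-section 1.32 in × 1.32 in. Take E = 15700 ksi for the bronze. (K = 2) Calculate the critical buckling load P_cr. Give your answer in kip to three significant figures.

P_cr ≈ 1.51 kip

I = a⁴/12 = 1.32⁴/12 = 0.2530 in⁴
Effective length L_e = K·L = 2 × 80.5 = 161.0 in
P_cr = π²EI / L_e² = π² × 15700×10³ × 0.2530 / 161.0² = 1.512×10^3 lb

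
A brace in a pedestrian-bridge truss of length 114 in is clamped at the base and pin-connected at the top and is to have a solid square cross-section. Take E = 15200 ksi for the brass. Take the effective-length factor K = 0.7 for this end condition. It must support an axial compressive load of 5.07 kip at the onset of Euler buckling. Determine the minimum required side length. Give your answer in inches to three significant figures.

L_e = K·L = 0.7 × 114 = 79.80 in
Required I = P_cr·L_e²/(π²E) = 5.070×10^3 × 79.80² / (π² × 1.52×10^7) = 0.2152 in⁴
Solid square: I = a⁴/12  ⇒  a = (12I)^(1/4) = (12×0.2152)^(1/4) = 1.27 in

a ≈ 1.27 in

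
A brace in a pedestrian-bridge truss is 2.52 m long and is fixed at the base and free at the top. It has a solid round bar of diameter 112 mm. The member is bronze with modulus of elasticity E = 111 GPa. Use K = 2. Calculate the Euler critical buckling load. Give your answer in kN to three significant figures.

P_cr ≈ 333 kN

I = πd⁴/64 = π×112⁴/64 = 7.724×10^6 mm⁴
I = 7.724×10^6 mm⁴ = 7.724×10^-6 m⁴
Effective length L_e = K·L = 2 × 2.52 = 5.040 m
P_cr = π²EI / L_e² = π² × 111×10⁹ × 7.724×10^-6 / 5.040² = 3.331×10^5 N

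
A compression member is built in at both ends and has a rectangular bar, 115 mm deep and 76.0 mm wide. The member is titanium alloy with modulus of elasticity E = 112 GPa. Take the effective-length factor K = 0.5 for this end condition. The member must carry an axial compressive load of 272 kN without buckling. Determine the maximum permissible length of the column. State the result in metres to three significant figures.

L_max ≈ 8.27 m

Buckling occurs about the weak axis: I_min = h·b³/12 with b = 76.0 mm (the shorter side).
I_min = 115×76.0³/12 = 4.207×10^6 mm⁴
I = 4.207×10^-6 m⁴
At the buckling limit P_cr = P = 2.720×10^5 N
From P_cr = π²EI/(K·L)²:  L = (1/K)·√(π²EI/P_cr) = (1/0.5)·√(π²×1.12×10^11×4.207×10^-6/2.720×10^5)
L = 8.27 m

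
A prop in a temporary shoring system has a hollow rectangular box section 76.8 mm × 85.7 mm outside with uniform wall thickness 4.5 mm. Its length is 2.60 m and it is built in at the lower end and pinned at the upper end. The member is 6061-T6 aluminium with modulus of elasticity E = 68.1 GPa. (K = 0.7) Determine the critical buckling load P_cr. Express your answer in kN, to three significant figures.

Inner dimensions: h_i = 85.7 − 2×4.5 = 76.70 mm, b_i = 76.8 − 2×4.5 = 67.80 mm
Weak-axis I_min = (h_o·b_o³ − h_i·b_i³)/12 with b_o = 76.8, b_i = 67.80 mm (shorter outer/inner sides).
I_min = (85.7×76.8³ − 76.70×67.80³)/12 = 1.243×10^6 mm⁴
I = 1.243×10^6 mm⁴ = 1.243×10^-6 m⁴
Effective length L_e = K·L = 0.7 × 2.60 = 1.820 m
P_cr = π²EI / L_e² = π² × 68.1×10⁹ × 1.243×10^-6 / 1.820² = 2.522×10^5 N

P_cr ≈ 252 kN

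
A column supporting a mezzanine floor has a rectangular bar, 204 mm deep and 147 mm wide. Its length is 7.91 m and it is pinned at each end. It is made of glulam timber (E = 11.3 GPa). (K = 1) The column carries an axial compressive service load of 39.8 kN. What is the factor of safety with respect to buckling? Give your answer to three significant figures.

n ≈ 2.42

Buckling occurs about the weak axis: I_min = h·b³/12 with b = 147 mm (the shorter side).
I_min = 204×147³/12 = 5.400×10^7 mm⁴
I = 5.400×10^7 mm⁴ = 5.400×10^-5 m⁴
Effective length L_e = K·L = 1 × 7.91 = 7.910 m
P_cr = π²EI / L_e² = π² × 11.3×10⁹ × 5.400×10^-5 / 7.910² = 9.626×10^4 N
Factor of safety n = P_cr / P = 96.256 / 39.8 = 2.42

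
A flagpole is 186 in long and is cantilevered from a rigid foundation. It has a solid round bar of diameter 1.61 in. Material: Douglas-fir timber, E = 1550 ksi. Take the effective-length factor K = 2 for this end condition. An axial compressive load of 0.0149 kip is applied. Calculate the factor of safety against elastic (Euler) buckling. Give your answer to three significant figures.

n ≈ 2.45

I = πd⁴/64 = π×1.61⁴/64 = 0.3298 in⁴
Effective length L_e = K·L = 2 × 186 = 372.0 in
P_cr = π²EI / L_e² = π² × 1550×10³ × 0.3298 / 372.0² = 36.46 lb
Factor of safety n = P_cr / P = 0.036460 / 0.0149 = 2.45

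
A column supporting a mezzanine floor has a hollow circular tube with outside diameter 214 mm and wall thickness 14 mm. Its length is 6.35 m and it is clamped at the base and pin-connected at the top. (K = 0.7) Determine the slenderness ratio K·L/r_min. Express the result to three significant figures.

Inner diameter d_i = 214 − 2×14 = 186.0 mm
I = π(d_o⁴ − d_i⁴)/64 = π(214⁴ − 186.0⁴)/64 = 4.420×10^7 mm⁴
A = 8.796×10^3 mm²;  r_min = √(I/A) = √(4.420×10^7/8.796×10^3) = 70.88 mm
L_e = K·L = 0.7 × 6.35 m = 4.445 m = 4445.0 mm
λ = L_e / r_min = 4445.0 / 70.88 = 62.7

λ ≈ 62.7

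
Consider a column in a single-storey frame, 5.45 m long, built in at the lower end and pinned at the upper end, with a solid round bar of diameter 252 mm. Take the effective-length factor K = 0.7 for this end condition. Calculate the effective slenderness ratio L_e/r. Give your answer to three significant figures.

I = πd⁴/64 = π×252⁴/64 = 1.980×10^8 mm⁴
A = 4.988×10^4 mm²;  r_min = √(I/A) = √(1.980×10^8/4.988×10^4) = 63.00 mm
L_e = K·L = 0.7 × 5.45 m = 3.815 m = 3815.0 mm
λ = L_e / r_min = 3815.0 / 63.00 = 60.6

λ ≈ 60.6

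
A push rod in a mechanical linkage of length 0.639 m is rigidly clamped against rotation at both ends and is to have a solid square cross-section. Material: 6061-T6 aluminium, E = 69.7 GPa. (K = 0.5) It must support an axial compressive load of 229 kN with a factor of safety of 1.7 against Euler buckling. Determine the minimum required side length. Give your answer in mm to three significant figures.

Required P_cr = n·P = 1.7 × 229 = 389.3 kN
L_e = K·L = 0.5 × 0.639 = 0.3195 m
Required I = P_cr·L_e²/(π²E) = 3.893×10^5 × 0.3195² / (π² × 6.97×10^10) = 5.777×10^-8 m⁴
I_req = 5.777×10^4 mm⁴
Solid square: I = a⁴/12  ⇒  a = (12I)^(1/4) = (12×5.777×10^4)^(1/4) = 28.9 mm

a ≈ 28.9 mm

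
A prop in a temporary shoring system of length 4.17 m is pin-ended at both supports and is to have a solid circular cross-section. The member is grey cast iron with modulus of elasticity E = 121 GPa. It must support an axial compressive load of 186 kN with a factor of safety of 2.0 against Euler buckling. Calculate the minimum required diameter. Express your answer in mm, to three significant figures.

d ≈ 102 mm

Required P_cr = n·P = 2.0 × 186 = 372.0 kN
L_e = K·L = 1 × 4.17 = 4.170 m
Required I = P_cr·L_e²/(π²E) = 3.720×10^5 × 4.170² / (π² × 1.21×10^11) = 5.417×10^-6 m⁴
I_req = 5.417×10^6 mm⁴
Solid circle: I = πd⁴/64  ⇒  d = (64I/π)^(1/4) = (64×5.417×10^6/π)^(1/4) = 102 mm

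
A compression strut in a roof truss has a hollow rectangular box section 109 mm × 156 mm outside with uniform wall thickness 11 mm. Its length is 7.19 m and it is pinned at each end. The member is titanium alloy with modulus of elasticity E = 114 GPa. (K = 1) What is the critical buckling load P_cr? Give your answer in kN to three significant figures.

Inner dimensions: h_i = 156 − 2×11 = 134.0 mm, b_i = 109 − 2×11 = 87.00 mm
Weak-axis I_min = (h_o·b_o³ − h_i·b_i³)/12 with b_o = 109, b_i = 87.00 mm (shorter outer/inner sides).
I_min = (156×109³ − 134.0×87.00³)/12 = 9.482×10^6 mm⁴
I = 9.482×10^6 mm⁴ = 9.482×10^-6 m⁴
Effective length L_e = K·L = 1 × 7.19 = 7.190 m
P_cr = π²EI / L_e² = π² × 114×10⁹ × 9.482×10^-6 / 7.190² = 2.064×10^5 N

P_cr ≈ 206 kN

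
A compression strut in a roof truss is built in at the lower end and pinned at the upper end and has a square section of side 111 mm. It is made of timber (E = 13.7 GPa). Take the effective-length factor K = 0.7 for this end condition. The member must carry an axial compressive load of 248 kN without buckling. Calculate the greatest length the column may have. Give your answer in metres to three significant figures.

I = a⁴/12 = 111⁴/12 = 1.265×10^7 mm⁴
I = 1.265×10^-5 m⁴
At the buckling limit P_cr = P = 2.480×10^5 N
From P_cr = π²EI/(K·L)²:  L = (1/K)·√(π²EI/P_cr) = (1/0.7)·√(π²×1.37×10^10×1.265×10^-5/2.480×10^5)
L = 3.75 m

L_max ≈ 3.75 m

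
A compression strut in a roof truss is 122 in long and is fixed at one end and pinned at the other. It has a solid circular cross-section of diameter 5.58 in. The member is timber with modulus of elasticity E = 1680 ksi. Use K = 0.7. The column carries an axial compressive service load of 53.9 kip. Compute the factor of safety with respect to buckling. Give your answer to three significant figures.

n ≈ 2.01

I = πd⁴/64 = π×5.58⁴/64 = 47.59 in⁴
Effective length L_e = K·L = 0.7 × 122 = 85.40 in
P_cr = π²EI / L_e² = π² × 1680×10³ × 47.59 / 85.40² = 1.082×10^5 lb
Factor of safety n = P_cr / P = 108.19 / 53.9 = 2.01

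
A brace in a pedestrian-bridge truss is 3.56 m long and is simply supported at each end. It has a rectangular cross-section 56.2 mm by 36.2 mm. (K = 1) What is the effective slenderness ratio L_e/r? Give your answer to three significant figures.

λ ≈ 341

Buckling occurs about the weak axis: I_min = h·b³/12 with b = 36.2 mm (the shorter side).
I_min = 56.2×36.2³/12 = 2.222×10^5 mm⁴
A = 2.034×10^3 mm²;  r_min = √(I/A) = √(2.222×10^5/2.034×10^3) = 10.45 mm
L_e = K·L = 1 × 3.56 m = 3.560 m = 3560.0 mm
λ = L_e / r_min = 3560.0 / 10.45 = 341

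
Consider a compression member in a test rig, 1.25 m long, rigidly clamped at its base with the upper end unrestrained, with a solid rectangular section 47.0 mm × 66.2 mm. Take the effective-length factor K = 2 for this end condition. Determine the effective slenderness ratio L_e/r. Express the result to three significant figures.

Buckling occurs about the weak axis: I_min = h·b³/12 with b = 47.0 mm (the shorter side).
I_min = 66.2×47.0³/12 = 5.728×10^5 mm⁴
A = 3.111×10^3 mm²;  r_min = √(I/A) = √(5.728×10^5/3.111×10^3) = 13.57 mm
L_e = K·L = 2 × 1.25 m = 2.500 m = 2500.0 mm
λ = L_e / r_min = 2500.0 / 13.57 = 184

λ ≈ 184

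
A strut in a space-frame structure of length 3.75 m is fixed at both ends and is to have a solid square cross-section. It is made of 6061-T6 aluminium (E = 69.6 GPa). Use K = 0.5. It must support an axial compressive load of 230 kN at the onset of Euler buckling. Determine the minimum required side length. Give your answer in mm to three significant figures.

L_e = K·L = 0.5 × 3.75 = 1.875 m
Required I = P_cr·L_e²/(π²E) = 2.300×10^5 × 1.875² / (π² × 6.96×10^10) = 1.177×10^-6 m⁴
I_req = 1.177×10^6 mm⁴
Solid square: I = a⁴/12  ⇒  a = (12I)^(1/4) = (12×1.177×10^6)^(1/4) = 61.3 mm

a ≈ 61.3 mm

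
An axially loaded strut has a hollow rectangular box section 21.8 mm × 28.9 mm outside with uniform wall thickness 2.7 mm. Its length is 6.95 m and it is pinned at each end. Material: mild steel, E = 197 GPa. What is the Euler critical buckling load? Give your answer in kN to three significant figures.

Inner dimensions: h_i = 28.9 − 2×2.7 = 23.50 mm, b_i = 21.8 − 2×2.7 = 16.40 mm
Weak-axis I_min = (h_o·b_o³ − h_i·b_i³)/12 with b_o = 21.8, b_i = 16.40 mm (shorter outer/inner sides).
I_min = (28.9×21.8³ − 23.50×16.40³)/12 = 1.631×10^4 mm⁴
I = 1.631×10^4 mm⁴ = 1.631×10^-8 m⁴
Effective length L_e = K·L = 1 × 6.95 = 6.950 m
P_cr = π²EI / L_e² = π² × 197×10⁹ × 1.631×10^-8 / 6.950² = 656.6 N

P_cr ≈ 0.657 kN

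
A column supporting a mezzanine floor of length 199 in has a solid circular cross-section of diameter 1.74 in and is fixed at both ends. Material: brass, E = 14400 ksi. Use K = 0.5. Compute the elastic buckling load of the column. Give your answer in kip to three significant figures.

I = πd⁴/64 = π×1.74⁴/64 = 0.4500 in⁴
Effective length L_e = K·L = 0.5 × 199 = 99.50 in
P_cr = π²EI / L_e² = π² × 14400×10³ × 0.4500 / 99.50² = 6.459×10^3 lb

P_cr ≈ 6.46 kip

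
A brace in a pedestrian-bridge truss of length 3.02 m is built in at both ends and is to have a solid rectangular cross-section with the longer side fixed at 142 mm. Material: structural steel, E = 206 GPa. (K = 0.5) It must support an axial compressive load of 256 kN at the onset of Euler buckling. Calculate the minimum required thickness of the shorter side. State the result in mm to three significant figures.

b ≈ 28.9 mm

L_e = K·L = 0.5 × 3.02 = 1.510 m
Required I = P_cr·L_e²/(π²E) = 2.560×10^5 × 1.510² / (π² × 2.06×10^11) = 2.871×10^-7 m⁴
I_req = 2.871×10^5 mm⁴
Rectangle, weak axis: I_min = h·b³/12 with h = 142 mm fixed  ⇒  b = (12I/h)^(1/3) = 28.9 mm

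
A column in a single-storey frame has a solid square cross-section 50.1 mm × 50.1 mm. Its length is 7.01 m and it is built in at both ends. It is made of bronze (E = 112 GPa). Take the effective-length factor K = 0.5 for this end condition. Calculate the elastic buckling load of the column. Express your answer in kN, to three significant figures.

P_cr ≈ 47.2 kN

I = a⁴/12 = 50.1⁴/12 = 5.250×10^5 mm⁴
I = 5.250×10^5 mm⁴ = 5.250×10^-7 m⁴
Effective length L_e = K·L = 0.5 × 7.01 = 3.505 m
P_cr = π²EI / L_e² = π² × 112×10⁹ × 5.250×10^-7 / 3.505² = 4.724×10^4 N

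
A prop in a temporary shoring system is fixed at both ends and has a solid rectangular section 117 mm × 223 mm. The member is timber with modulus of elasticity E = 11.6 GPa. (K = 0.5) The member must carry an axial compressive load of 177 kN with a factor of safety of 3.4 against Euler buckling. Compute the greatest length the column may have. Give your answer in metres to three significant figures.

Buckling occurs about the weak axis: I_min = h·b³/12 with b = 117 mm (the shorter side).
I_min = 223×117³/12 = 2.976×10^7 mm⁴
I = 2.976×10^-5 m⁴
Required critical load P_cr = n·P = 3.4 × 177 = 601.8 kN = 6.018×10^5 N
From P_cr = π²EI/(K·L)²:  L = (1/K)·√(π²EI/P_cr) = (1/0.5)·√(π²×1.16×10^10×2.976×10^-5/6.018×10^5)
L = 4.76 m

L_max ≈ 4.76 m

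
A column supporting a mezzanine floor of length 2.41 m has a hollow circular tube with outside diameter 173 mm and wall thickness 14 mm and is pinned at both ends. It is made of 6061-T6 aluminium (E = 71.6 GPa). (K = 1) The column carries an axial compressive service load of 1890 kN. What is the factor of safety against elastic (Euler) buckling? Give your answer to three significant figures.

n ≈ 1.43

Inner diameter d_i = 173 − 2×14 = 145.0 mm
I = π(d_o⁴ − d_i⁴)/64 = π(173⁴ − 145.0⁴)/64 = 2.227×10^7 mm⁴
I = 2.227×10^7 mm⁴ = 2.227×10^-5 m⁴
Effective length L_e = K·L = 1 × 2.41 = 2.410 m
P_cr = π²EI / L_e² = π² × 71.6×10⁹ × 2.227×10^-5 / 2.410² = 2.710×10^6 N
Factor of safety n = P_cr / P = 2709.6 / 1890 = 1.43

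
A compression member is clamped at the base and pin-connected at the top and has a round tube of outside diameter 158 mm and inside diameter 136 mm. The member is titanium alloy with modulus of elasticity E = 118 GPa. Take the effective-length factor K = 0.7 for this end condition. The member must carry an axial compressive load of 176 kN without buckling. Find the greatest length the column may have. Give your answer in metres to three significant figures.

L_max ≈ 13.7 m

d_o = 158 mm, d_i = 136 mm
I = π(d_o⁴ − d_i⁴)/64 = π(158⁴ − 136.0⁴)/64 = 1.380×10^7 mm⁴
I = 1.380×10^-5 m⁴
At the buckling limit P_cr = P = 1.760×10^5 N
From P_cr = π²EI/(K·L)²:  L = (1/K)·√(π²EI/P_cr) = (1/0.7)·√(π²×1.18×10^11×1.380×10^-5/1.760×10^5)
L = 13.7 m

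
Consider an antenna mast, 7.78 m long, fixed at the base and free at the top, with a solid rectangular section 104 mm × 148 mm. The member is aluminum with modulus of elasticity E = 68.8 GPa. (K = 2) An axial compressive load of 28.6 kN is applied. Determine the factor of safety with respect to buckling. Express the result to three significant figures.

n ≈ 1.36

Buckling occurs about the weak axis: I_min = h·b³/12 with b = 104 mm (the shorter side).
I_min = 148×104³/12 = 1.387×10^7 mm⁴
I = 1.387×10^7 mm⁴ = 1.387×10^-5 m⁴
Effective length L_e = K·L = 2 × 7.78 = 15.56 m
P_cr = π²EI / L_e² = π² × 68.8×10⁹ × 1.387×10^-5 / 15.56² = 3.891×10^4 N
Factor of safety n = P_cr / P = 38.909 / 28.6 = 1.36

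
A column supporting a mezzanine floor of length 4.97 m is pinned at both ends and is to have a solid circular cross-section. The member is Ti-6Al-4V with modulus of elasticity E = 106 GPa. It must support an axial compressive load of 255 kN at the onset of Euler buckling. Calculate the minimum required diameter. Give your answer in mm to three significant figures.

d ≈ 105 mm

L_e = K·L = 1 × 4.97 = 4.970 m
Required I = P_cr·L_e²/(π²E) = 2.550×10^5 × 4.970² / (π² × 1.06×10^11) = 6.021×10^-6 m⁴
I_req = 6.021×10^6 mm⁴
Solid circle: I = πd⁴/64  ⇒  d = (64I/π)^(1/4) = (64×6.021×10^6/π)^(1/4) = 105 mm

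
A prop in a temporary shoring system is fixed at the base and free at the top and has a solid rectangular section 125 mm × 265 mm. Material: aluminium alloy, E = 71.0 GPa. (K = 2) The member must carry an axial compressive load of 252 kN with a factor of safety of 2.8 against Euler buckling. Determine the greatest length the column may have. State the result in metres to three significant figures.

Buckling occurs about the weak axis: I_min = h·b³/12 with b = 125 mm (the shorter side).
I_min = 265×125³/12 = 4.313×10^7 mm⁴
I = 4.313×10^-5 m⁴
Required critical load P_cr = n·P = 2.8 × 252 = 705.6 kN = 7.056×10^5 N
From P_cr = π²EI/(K·L)²:  L = (1/K)·√(π²EI/P_cr) = (1/2)·√(π²×7.10×10^10×4.313×10^-5/7.056×10^5)
L = 3.27 m

L_max ≈ 3.27 m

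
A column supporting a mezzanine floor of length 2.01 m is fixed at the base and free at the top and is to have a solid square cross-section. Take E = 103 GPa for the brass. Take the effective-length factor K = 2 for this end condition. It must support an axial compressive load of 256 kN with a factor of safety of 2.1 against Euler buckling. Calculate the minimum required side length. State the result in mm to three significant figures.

a ≈ 101 mm

Required P_cr = n·P = 2.1 × 256 = 537.6 kN
L_e = K·L = 2 × 2.01 = 4.020 m
Required I = P_cr·L_e²/(π²E) = 5.376×10^5 × 4.020² / (π² × 1.03×10^11) = 8.546×10^-6 m⁴
I_req = 8.546×10^6 mm⁴
Solid square: I = a⁴/12  ⇒  a = (12I)^(1/4) = (12×8.546×10^6)^(1/4) = 101 mm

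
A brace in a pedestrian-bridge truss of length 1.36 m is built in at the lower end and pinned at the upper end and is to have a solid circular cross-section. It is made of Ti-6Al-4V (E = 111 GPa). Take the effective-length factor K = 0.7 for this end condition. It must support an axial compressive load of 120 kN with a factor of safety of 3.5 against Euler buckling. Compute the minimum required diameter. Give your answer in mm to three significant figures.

d ≈ 51.6 mm

Required P_cr = n·P = 3.5 × 120 = 420.0 kN
L_e = K·L = 0.7 × 1.36 = 0.9520 m
Required I = P_cr·L_e²/(π²E) = 4.200×10^5 × 0.9520² / (π² × 1.11×10^11) = 3.475×10^-7 m⁴
I_req = 3.475×10^5 mm⁴
Solid circle: I = πd⁴/64  ⇒  d = (64I/π)^(1/4) = (64×3.475×10^5/π)^(1/4) = 51.6 mm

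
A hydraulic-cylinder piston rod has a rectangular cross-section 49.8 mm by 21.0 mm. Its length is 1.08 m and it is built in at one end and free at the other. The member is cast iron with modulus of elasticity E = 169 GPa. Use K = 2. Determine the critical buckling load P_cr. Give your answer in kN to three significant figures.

Buckling occurs about the weak axis: I_min = h·b³/12 with b = 21.0 mm (the shorter side).
I_min = 49.8×21.0³/12 = 3.843×10^4 mm⁴
I = 3.843×10^4 mm⁴ = 3.843×10^-8 m⁴
Effective length L_e = K·L = 2 × 1.08 = 2.160 m
P_cr = π²EI / L_e² = π² × 169×10⁹ × 3.843×10^-8 / 2.160² = 1.374×10^4 N

P_cr ≈ 13.7 kN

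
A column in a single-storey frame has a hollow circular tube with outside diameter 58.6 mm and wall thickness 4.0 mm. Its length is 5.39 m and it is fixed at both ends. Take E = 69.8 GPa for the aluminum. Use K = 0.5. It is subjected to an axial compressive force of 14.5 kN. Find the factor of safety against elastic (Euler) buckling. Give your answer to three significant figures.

Inner diameter d_i = 58.6 − 2×4.0 = 50.60 mm
I = π(d_o⁴ − d_i⁴)/64 = π(58.6⁴ − 50.60⁴)/64 = 2.571×10^5 mm⁴
I = 2.571×10^5 mm⁴ = 2.571×10^-7 m⁴
Effective length L_e = K·L = 0.5 × 5.39 = 2.695 m
P_cr = π²EI / L_e² = π² × 69.8×10⁹ × 2.571×10^-7 / 2.695² = 2.438×10^4 N
Factor of safety n = P_cr / P = 24.381 / 14.5 = 1.68

n ≈ 1.68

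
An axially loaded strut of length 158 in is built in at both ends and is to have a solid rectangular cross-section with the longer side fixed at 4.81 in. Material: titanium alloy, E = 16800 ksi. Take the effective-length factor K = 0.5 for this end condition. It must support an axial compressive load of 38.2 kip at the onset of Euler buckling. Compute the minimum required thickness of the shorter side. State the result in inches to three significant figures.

L_e = K·L = 0.5 × 158 = 79.00 in
Required I = P_cr·L_e²/(π²E) = 3.820×10^4 × 79.00² / (π² × 1.68×10^7) = 1.438 in⁴
Rectangle, weak axis: I_min = h·b³/12 with h = 4.81 in fixed  ⇒  b = (12I/h)^(1/3) = 1.53 in

b ≈ 1.53 in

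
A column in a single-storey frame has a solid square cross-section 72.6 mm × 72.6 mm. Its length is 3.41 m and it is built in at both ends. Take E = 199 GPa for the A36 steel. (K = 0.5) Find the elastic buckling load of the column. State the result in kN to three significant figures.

P_cr ≈ 1560 kN

I = a⁴/12 = 72.6⁴/12 = 2.315×10^6 mm⁴
I = 2.315×10^6 mm⁴ = 2.315×10^-6 m⁴
Effective length L_e = K·L = 0.5 × 3.41 = 1.705 m
P_cr = π²EI / L_e² = π² × 199×10⁹ × 2.315×10^-6 / 1.705² = 1.564×10^6 N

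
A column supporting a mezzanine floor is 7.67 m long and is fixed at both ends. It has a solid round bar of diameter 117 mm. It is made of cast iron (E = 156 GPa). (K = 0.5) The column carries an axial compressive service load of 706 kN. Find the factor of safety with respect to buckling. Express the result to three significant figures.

I = πd⁴/64 = π×117⁴/64 = 9.198×10^6 mm⁴
I = 9.198×10^6 mm⁴ = 9.198×10^-6 m⁴
Effective length L_e = K·L = 0.5 × 7.67 = 3.835 m
P_cr = π²EI / L_e² = π² × 156×10⁹ × 9.198×10^-6 / 3.835² = 9.630×10^5 N
Factor of safety n = P_cr / P = 962.96 / 706 = 1.36

n ≈ 1.36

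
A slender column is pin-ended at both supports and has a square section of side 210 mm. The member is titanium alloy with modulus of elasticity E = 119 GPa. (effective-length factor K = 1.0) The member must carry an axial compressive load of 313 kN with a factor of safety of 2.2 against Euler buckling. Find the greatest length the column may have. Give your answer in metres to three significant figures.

L_max ≈ 16.6 m

I = a⁴/12 = 210⁴/12 = 1.621×10^8 mm⁴
I = 1.621×10^-4 m⁴
Required critical load P_cr = n·P = 2.2 × 313 = 688.6 kN = 6.886×10^5 N
From P_cr = π²EI/(K·L)²:  L = (1/K)·√(π²EI/P_cr) = (1/1)·√(π²×1.19×10^11×1.621×10^-4/6.886×10^5)
L = 16.6 m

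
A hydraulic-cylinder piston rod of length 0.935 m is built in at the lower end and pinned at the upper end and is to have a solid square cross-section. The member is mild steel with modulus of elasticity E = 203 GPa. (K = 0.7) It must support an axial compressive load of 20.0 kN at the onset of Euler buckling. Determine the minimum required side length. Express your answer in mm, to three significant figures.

a ≈ 15.1 mm

L_e = K·L = 0.7 × 0.935 = 0.6545 m
Required I = P_cr·L_e²/(π²E) = 2.000×10^4 × 0.6545² / (π² × 2.03×10^11) = 4.276×10^-9 m⁴
I_req = 4.276×10^3 mm⁴
Solid square: I = a⁴/12  ⇒  a = (12I)^(1/4) = (12×4.276×10^3)^(1/4) = 15.1 mm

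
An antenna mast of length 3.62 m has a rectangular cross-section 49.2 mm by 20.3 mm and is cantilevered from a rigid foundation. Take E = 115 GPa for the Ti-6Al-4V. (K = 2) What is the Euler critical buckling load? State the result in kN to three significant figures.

Buckling occurs about the weak axis: I_min = h·b³/12 with b = 20.3 mm (the shorter side).
I_min = 49.2×20.3³/12 = 3.430×10^4 mm⁴
I = 3.430×10^4 mm⁴ = 3.430×10^-8 m⁴
Effective length L_e = K·L = 2 × 3.62 = 7.240 m
P_cr = π²EI / L_e² = π² × 115×10⁹ × 3.430×10^-8 / 7.240² = 742.7 N

P_cr ≈ 0.743 kN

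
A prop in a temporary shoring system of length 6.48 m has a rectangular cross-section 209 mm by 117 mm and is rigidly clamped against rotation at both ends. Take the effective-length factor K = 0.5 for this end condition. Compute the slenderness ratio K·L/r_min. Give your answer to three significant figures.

For a rectangle r_min = b/√12 = 117/√12 = 33.77 mm
L_e = K·L = 0.5 × 6.48 m = 3.240 m = 3240.0 mm
λ = L_e / r_min = 3240.0 / 33.77 = 95.9

λ ≈ 95.9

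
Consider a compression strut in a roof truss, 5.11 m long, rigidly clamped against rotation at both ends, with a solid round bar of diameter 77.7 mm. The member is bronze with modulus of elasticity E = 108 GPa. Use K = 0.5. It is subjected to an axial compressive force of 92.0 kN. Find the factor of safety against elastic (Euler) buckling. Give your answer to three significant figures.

I = πd⁴/64 = π×77.7⁴/64 = 1.789×10^6 mm⁴
I = 1.789×10^6 mm⁴ = 1.789×10^-6 m⁴
Effective length L_e = K·L = 0.5 × 5.11 = 2.555 m
P_cr = π²EI / L_e² = π² × 108×10⁹ × 1.789×10^-6 / 2.555² = 2.921×10^5 N
Factor of safety n = P_cr / P = 292.14 / 92.0 = 3.18

n ≈ 3.18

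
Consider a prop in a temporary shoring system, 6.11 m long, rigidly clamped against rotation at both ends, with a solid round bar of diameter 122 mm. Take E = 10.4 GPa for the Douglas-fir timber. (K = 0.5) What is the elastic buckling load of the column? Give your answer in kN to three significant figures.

P_cr ≈ 120 kN

I = πd⁴/64 = π×122⁴/64 = 1.087×10^7 mm⁴
I = 1.087×10^7 mm⁴ = 1.087×10^-5 m⁴
Effective length L_e = K·L = 0.5 × 6.11 = 3.055 m
P_cr = π²EI / L_e² = π² × 10.4×10⁹ × 1.087×10^-5 / 3.055² = 1.196×10^5 N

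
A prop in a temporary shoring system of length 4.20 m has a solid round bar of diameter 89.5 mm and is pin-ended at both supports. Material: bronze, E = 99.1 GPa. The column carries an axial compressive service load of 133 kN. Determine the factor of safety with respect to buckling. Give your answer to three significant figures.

n ≈ 1.31

I = πd⁴/64 = π×89.5⁴/64 = 3.150×10^6 mm⁴
I = 3.150×10^6 mm⁴ = 3.150×10^-6 m⁴
Effective length L_e = K·L = 1 × 4.20 = 4.200 m
P_cr = π²EI / L_e² = π² × 99.1×10⁹ × 3.150×10^-6 / 4.200² = 1.746×10^5 N
Factor of safety n = P_cr / P = 174.64 / 133 = 1.31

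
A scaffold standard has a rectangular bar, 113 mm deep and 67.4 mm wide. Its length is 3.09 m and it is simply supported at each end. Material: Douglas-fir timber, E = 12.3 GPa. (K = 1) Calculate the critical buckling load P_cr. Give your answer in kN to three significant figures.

P_cr ≈ 36.7 kN

Buckling occurs about the weak axis: I_min = h·b³/12 with b = 67.4 mm (the shorter side).
I_min = 113×67.4³/12 = 2.883×10^6 mm⁴
I = 2.883×10^6 mm⁴ = 2.883×10^-6 m⁴
Effective length L_e = K·L = 1 × 3.09 = 3.090 m
P_cr = π²EI / L_e² = π² × 12.3×10⁹ × 2.883×10^-6 / 3.090² = 3.666×10^4 N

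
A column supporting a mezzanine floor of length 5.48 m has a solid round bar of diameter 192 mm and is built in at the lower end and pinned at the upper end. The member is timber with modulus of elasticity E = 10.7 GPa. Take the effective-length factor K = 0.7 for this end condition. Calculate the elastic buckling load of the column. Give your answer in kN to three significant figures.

I = πd⁴/64 = π×192⁴/64 = 6.671×10^7 mm⁴
I = 6.671×10^7 mm⁴ = 6.671×10^-5 m⁴
Effective length L_e = K·L = 0.7 × 5.48 = 3.836 m
P_cr = π²EI / L_e² = π² × 10.7×10⁹ × 6.671×10^-5 / 3.836² = 4.787×10^5 N

P_cr ≈ 479 kN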